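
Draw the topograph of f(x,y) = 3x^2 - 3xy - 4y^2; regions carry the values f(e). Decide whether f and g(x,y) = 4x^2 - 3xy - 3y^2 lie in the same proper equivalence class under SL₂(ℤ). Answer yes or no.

D₁ = 57, D₂ = 57
river cycle of f (length 6): (-4, 3, 3), (3, 3, -4), (-4, 5, 2), (2, 7, -1), (-1, 7, 2), (2, 5, -4)
river cycle of g (length 6): (-3, 3, 4), (4, 5, -2), (-2, 7, 1), (1, 7, -2), (-2, 5, 4), (4, 3, -3)
cycles differ ⇒ inequivalent

no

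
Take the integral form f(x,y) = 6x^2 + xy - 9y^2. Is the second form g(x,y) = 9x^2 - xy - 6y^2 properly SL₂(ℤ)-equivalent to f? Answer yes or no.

D₁ = 217, D₂ = 217
river cycle of f (length 16): (6, 13, -2), (-2, 11, 12), (12, 13, -1), (-1, 13, 12), (12, 11, -2), (-2, 13, 6), (6, 11, -4), (-4, 13, 3), (3, 11, -8), (-8, 5, 6), … (6 more)
river cycle of g (length 16): (-6, 13, 2), (2, 11, -12), (-12, 13, 1), (1, 13, -12), (-12, 11, 2), (2, 13, -6), (-6, 11, 4), (4, 13, -3), (-3, 11, 8), (8, 5, -6), … (6 more)
cycles differ ⇒ inequivalent

no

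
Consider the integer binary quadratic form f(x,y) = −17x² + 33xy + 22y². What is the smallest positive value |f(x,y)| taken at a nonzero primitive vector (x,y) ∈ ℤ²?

river: ρ → (22,11,-28)
river: ρ → (-28,45,5)
river: ρ → (5,45,-28)
river: ρ → (-28,11,22)
river: ρ → (22,33,-17)
river: ρ → (-17,35,20)
river: ρ → (20,45,-7)
river: ρ → (-7,39,38)
river: ρ → (38,37,-8)
river: ρ → (-8,43,23)
river: ρ → (23,49,-2)
river: ρ → (-2,47,47)
river: ρ → (47,47,-2)
river: ρ → (-2,49,23)
river: ρ → (23,43,-8)
river: ρ → (-8,37,38)
river: ρ → (38,39,-7)
river: ρ → (-7,45,20)
river: ρ → (20,35,-17)
river: ρ → (-17,33,22)
closes: descent 0, river 20
min |a| on river = 2

2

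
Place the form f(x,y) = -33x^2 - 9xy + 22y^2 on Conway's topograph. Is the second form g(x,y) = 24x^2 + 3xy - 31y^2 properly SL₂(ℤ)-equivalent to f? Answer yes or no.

D₁ = 2985, D₂ = 2985
river cycle of f (length 22): (22, 53, -2), (-2, 51, 48), (48, 45, -5), (-5, 45, 48), (48, 51, -2), (-2, 53, 22), (22, 35, -20), (-20, 45, 12), (12, 51, -8), (-8, 45, 30), … (12 more)
river cycle of g (length 18): (24, 51, -4), (-4, 53, 11), (11, 35, -40), (-40, 45, 6), (6, 51, -16), (-16, 45, 15), (15, 45, -16), (-16, 51, 6), (6, 45, -40), (-40, 35, 11), … (8 more)
cycles differ ⇒ inequivalent

no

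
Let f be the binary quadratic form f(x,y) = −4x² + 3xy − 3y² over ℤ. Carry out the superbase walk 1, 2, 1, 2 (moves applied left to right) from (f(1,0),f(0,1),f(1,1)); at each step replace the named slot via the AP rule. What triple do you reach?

start (-4,-3,-4) = (f(1,0),f(0,1),f(1,1))
replace slot 1: 2·((-3)+(-4)) − (-4) = -10 → (-10,-3,-4)
replace slot 2: 2·((-10)+(-4)) − (-3) = -25 → (-10,-25,-4)
replace slot 1: 2·((-25)+(-4)) − (-10) = -48 → (-48,-25,-4)
replace slot 2: 2·((-48)+(-4)) − (-25) = -79 → (-48,-79,-4)

-48,-79,-4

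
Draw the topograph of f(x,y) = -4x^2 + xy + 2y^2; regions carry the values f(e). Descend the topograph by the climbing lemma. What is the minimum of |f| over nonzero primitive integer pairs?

descent: ρ → (2,3,-3)  [lands on river]
river: ρ → (-3,3,2)
river: ρ → (2,5,-1)
river: ρ → (-1,5,2)
closes: descent 1, river 4
min |a| on river = 1

1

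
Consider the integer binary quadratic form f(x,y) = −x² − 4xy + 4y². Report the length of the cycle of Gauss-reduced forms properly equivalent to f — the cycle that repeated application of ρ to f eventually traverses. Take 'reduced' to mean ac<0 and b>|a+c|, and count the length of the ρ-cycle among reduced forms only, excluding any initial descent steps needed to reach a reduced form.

D = 32, ⌊√D⌋ = 5
descent: ρ → (4,4,-1)  [lands on river]
river: ρ → (-1,4,4)
ρ-cycle length = 2 (tail of 1 descent step not counted)

2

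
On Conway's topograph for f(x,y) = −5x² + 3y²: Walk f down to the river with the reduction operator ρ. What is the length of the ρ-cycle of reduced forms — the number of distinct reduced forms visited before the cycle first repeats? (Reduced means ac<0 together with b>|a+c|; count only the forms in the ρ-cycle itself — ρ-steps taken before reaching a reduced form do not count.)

D = 60, ⌊√D⌋ = 7
descent: ρ → (3,6,-2)  [lands on river]
river: ρ → (-2,6,3)
ρ-cycle length = 2 (tail of 1 descent step not counted)

2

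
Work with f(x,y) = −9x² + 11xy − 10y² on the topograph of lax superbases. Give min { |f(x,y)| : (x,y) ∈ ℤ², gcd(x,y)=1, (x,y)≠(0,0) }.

translate: b→7 (≡-11 mod 18), so (9,-11,10)→(9,7,8)
flip: (9,7,8)→(8,-7,9)
reduced (well bottom): (8,-7,9) with a≤c, −a<b≤a
well minimum |f| = |-8| = 8 (negative-definite)

8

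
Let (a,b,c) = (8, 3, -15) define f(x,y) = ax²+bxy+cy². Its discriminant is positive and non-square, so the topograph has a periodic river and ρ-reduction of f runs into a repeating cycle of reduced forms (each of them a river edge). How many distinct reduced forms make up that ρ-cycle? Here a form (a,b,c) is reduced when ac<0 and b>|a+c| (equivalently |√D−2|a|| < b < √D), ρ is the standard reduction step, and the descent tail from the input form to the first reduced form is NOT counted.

D = 489, ⌊√D⌋ = 22
descent: ρ → (-15,-3,8)
descent: ρ → (8,19,-4)  [lands on river]
river: ρ → (-4,21,3)
river: ρ → (3,21,-4)
river: ρ → (-4,19,8)
river: ρ → (8,13,-10)
river: ρ → (-10,7,11)
river: ρ → (11,15,-6)
river: ρ → (-6,21,2)
river: ρ → (2,19,-16)
river: ρ → (-16,13,5)
river: ρ → (5,17,-10)
river: ρ → (-10,3,12)
river: ρ → (12,21,-1)
river: ρ → (-1,21,12)
river: ρ → (12,3,-10)
river: ρ → (-10,17,5)
river: ρ → (5,13,-16)
river: ρ → (-16,19,2)
river: ρ → (2,21,-6)
river: ρ → (-6,15,11)
river: ρ → (11,7,-10)
river: ρ → (-10,13,8)
ρ-cycle length = 22 (tail of 2 descent steps not counted)

22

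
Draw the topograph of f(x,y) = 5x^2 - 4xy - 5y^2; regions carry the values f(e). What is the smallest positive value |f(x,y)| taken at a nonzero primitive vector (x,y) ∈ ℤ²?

descent: ρ → (-5,4,5)  [lands on river]
river: ρ → (5,6,-4)
river: ρ → (-4,10,1)
river: ρ → (1,10,-4)
river: ρ → (-4,6,5)
river: ρ → (5,4,-5)
river: ρ → (-5,6,4)
river: ρ → (4,10,-1)
river: ρ → (-1,10,4)
river: ρ → (4,6,-5)
closes: descent 1, river 10
min |a| on river = 1

1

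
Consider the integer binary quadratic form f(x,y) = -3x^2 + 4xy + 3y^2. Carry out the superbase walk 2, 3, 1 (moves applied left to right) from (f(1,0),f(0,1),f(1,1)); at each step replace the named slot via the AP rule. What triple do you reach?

start (-3,3,4) = (f(1,0),f(0,1),f(1,1))
replace slot 2: 2·((-3)+4) − 3 = -1 → (-3,-1,4)
replace slot 3: 2·((-3)+(-1)) − 4 = -12 → (-3,-1,-12)
replace slot 1: 2·((-1)+(-12)) − (-3) = -23 → (-23,-1,-12)

-23,-1,-12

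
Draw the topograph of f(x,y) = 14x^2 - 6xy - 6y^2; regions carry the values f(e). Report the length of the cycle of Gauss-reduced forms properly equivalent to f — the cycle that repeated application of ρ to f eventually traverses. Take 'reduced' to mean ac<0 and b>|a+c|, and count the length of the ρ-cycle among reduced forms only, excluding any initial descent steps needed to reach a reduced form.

D = 372, ⌊√D⌋ = 19
descent: ρ → (-6,18,2)  [lands on river]
river: ρ → (2,18,-6)
ρ-cycle length = 2 (tail of 1 descent step not counted)

2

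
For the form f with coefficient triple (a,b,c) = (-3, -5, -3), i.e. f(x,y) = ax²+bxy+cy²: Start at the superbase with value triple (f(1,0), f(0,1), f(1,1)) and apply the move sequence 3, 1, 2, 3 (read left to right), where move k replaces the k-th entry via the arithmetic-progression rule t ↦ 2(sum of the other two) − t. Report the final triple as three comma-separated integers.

start (-3,-3,-11) = (f(1,0),f(0,1),f(1,1))
replace slot 3: 2·((-3)+(-3)) − (-11) = -1 → (-3,-3,-1)
replace slot 1: 2·((-3)+(-1)) − (-3) = -5 → (-5,-3,-1)
replace slot 2: 2·((-5)+(-1)) − (-3) = -9 → (-5,-9,-1)
replace slot 3: 2·((-5)+(-9)) − (-1) = -27 → (-5,-9,-27)

-5,-9,-27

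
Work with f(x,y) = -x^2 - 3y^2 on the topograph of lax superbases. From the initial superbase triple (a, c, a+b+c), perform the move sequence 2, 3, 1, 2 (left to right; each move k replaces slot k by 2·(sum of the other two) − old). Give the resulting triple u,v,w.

start (-1,-3,-4) = (f(1,0),f(0,1),f(1,1))
replace slot 2: 2·((-1)+(-4)) − (-3) = -7 → (-1,-7,-4)
replace slot 3: 2·((-1)+(-7)) − (-4) = -12 → (-1,-7,-12)
replace slot 1: 2·((-7)+(-12)) − (-1) = -37 → (-37,-7,-12)
replace slot 2: 2·((-37)+(-12)) − (-7) = -91 → (-37,-91,-12)

-37,-91,-12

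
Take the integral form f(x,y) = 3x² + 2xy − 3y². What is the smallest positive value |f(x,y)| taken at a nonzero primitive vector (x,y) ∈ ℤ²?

river: ρ → (-3,4,2)
river: ρ → (2,4,-3)
river: ρ → (-3,2,3)
river: ρ → (3,4,-2)
river: ρ → (-2,4,3)
river: ρ → (3,2,-3)
closes: descent 0, river 6
min |a| on river = 2

2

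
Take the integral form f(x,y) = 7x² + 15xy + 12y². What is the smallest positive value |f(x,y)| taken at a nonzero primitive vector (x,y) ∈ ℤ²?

translate: b→1 (≡15 mod 14), so (7,15,12)→(7,1,4)
flip: (7,1,4)→(4,-1,7)
reduced (well bottom): (4,-1,7) with a≤c, −a<b≤a
well minimum = a = 4

4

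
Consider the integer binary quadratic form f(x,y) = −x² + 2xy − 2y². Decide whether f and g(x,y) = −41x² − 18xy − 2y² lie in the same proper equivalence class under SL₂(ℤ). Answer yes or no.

D₁ = -4, D₂ = -4
f is negative-definite; reduce −f:
−f: translate: b→0 (≡-2 mod 2), so (1,-2,2)→(1,0,1)
−f: reduced (well bottom): (1,0,1) with a≤c, −a<b≤a
flip sign back: reduced form of f is (-1,0,-1)
g is negative-definite; reduce −g:
−g: flip: (41,18,2)→(2,-18,41)
−g: translate: b→2 (≡-18 mod 4), so (2,-18,41)→(2,2,1)
−g: flip: (2,2,1)→(1,-2,2)
−g: translate: b→0 (≡-2 mod 2), so (1,-2,2)→(1,0,1)
−g: reduced (well bottom): (1,0,1) with a≤c, −a<b≤a
flip sign back: reduced form of g is (-1,0,-1)
reduced forms (-1, 0, -1) vs (-1, 0, -1) ⇒ equivalent

yes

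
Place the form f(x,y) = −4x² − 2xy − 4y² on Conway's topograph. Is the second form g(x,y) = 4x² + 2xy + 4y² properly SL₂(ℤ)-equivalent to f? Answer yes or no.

D₁ = -60, D₂ = -60
f is negative-definite; reduce −f:
−f: reduced (well bottom): (4,2,4) with a≤c, −a<b≤a
flip sign back: reduced form of f is (-4,-2,-4)
g: reduced (well bottom): (4,2,4) with a≤c, −a<b≤a
reduced forms (-4, -2, -4) vs (4, 2, 4) ⇒ inequivalent

no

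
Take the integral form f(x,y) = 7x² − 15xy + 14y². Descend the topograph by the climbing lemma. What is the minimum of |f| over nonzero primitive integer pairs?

translate: b→-1 (≡-15 mod 14), so (7,-15,14)→(7,-1,6)
flip: (7,-1,6)→(6,1,7)
reduced (well bottom): (6,1,7) with a≤c, −a<b≤a
well minimum = a = 6

6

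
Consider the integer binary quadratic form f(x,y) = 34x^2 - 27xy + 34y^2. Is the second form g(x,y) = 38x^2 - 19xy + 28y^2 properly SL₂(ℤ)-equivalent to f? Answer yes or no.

D₁ = -3895, D₂ = -3895
f: flip: (34,-27,34)→(34,27,34)
f: reduced (well bottom): (34,27,34) with a≤c, −a<b≤a
g: flip: (38,-19,28)→(28,19,38)
g: reduced (well bottom): (28,19,38) with a≤c, −a<b≤a
reduced forms (34, 27, 34) vs (28, 19, 38) ⇒ inequivalent

no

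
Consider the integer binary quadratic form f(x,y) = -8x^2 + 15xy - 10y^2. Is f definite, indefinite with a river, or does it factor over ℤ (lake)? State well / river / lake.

D = b²−4ac = 15² − 4·(-8)·(-10) = -95
D < 0 ⇒ definite ⇒ every region one sign ⇒ single well

well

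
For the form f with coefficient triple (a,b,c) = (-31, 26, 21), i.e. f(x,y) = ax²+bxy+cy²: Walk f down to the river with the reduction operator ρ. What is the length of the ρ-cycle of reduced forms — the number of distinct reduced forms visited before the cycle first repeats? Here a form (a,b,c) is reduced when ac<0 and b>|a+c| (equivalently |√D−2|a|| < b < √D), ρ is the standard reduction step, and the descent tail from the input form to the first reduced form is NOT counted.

D = 3280, ⌊√D⌋ = 57
river: ρ → (21,16,-36)
river: ρ → (-36,56,1)
river: ρ → (1,56,-36)
river: ρ → (-36,16,21)
river: ρ → (21,26,-31)
river: ρ → (-31,36,16)
river: ρ → (16,28,-39)
river: ρ → (-39,50,5)
river: ρ → (5,50,-39)
river: ρ → (-39,28,16)
river: ρ → (16,36,-31)
river: ρ → (-31,26,21)
ρ-cycle length = 12 (tail of 0 descent steps not counted)

12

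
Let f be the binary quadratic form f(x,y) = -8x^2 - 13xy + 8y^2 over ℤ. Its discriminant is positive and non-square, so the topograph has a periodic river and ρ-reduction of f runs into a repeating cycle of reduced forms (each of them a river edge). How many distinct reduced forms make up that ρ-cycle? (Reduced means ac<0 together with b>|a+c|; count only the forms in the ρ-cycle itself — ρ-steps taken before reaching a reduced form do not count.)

D = 425, ⌊√D⌋ = 20
descent: ρ → (8,13,-8)  [lands on river]
river: ρ → (-8,19,2)
river: ρ → (2,17,-17)
river: ρ → (-17,17,2)
river: ρ → (2,19,-8)
river: ρ → (-8,13,8)
river: ρ → (8,19,-2)
river: ρ → (-2,17,17)
river: ρ → (17,17,-2)
river: ρ → (-2,19,8)
ρ-cycle length = 10 (tail of 1 descent step not counted)

10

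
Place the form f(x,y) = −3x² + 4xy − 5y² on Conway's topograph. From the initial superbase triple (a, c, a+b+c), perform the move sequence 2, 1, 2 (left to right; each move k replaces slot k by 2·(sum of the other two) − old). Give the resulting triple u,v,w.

start (-3,-5,-4) = (f(1,0),f(0,1),f(1,1))
replace slot 2: 2·((-3)+(-4)) − (-5) = -9 → (-3,-9,-4)
replace slot 1: 2·((-9)+(-4)) − (-3) = -23 → (-23,-9,-4)
replace slot 2: 2·((-23)+(-4)) − (-9) = -45 → (-23,-45,-4)

-23,-45,-4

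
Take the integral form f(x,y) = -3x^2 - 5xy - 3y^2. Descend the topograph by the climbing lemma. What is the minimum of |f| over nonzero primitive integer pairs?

translate: b→-1 (≡5 mod 6), so (3,5,3)→(3,-1,1)
flip: (3,-1,1)→(1,1,3)
reduced (well bottom): (1,1,3) with a≤c, −a<b≤a
well minimum |f| = |-1| = 1 (negative-definite)

1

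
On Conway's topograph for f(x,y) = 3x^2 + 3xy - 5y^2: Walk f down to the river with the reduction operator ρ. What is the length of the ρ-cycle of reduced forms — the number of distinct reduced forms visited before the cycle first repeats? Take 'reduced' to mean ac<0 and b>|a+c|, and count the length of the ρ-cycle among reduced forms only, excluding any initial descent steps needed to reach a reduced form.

D = 69, ⌊√D⌋ = 8
river: ρ → (-5,7,1)
river: ρ → (1,7,-5)
river: ρ → (-5,3,3)
river: ρ → (3,3,-5)
ρ-cycle length = 4 (tail of 0 descent steps not counted)

4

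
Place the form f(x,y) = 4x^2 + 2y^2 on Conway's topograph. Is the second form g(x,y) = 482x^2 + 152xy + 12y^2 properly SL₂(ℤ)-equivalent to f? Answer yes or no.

D₁ = -32, D₂ = -32
f: flip: (4,0,2)→(2,0,4)
f: reduced (well bottom): (2,0,4) with a≤c, −a<b≤a
g: flip: (482,152,12)→(12,-152,482)
g: translate: b→-8 (≡-152 mod 24), so (12,-152,482)→(12,-8,2)
g: flip: (12,-8,2)→(2,8,12)
g: translate: b→0 (≡8 mod 4), so (2,8,12)→(2,0,4)
g: reduced (well bottom): (2,0,4) with a≤c, −a<b≤a
reduced forms (2, 0, 4) vs (2, 0, 4) ⇒ equivalent

yes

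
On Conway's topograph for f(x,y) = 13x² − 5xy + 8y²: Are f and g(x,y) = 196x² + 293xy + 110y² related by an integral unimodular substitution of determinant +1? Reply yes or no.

D₁ = -391, D₂ = -391
f: flip: (13,-5,8)→(8,5,13)
f: reduced (well bottom): (8,5,13) with a≤c, −a<b≤a
g: translate: b→-99 (≡293 mod 392), so (196,293,110)→(196,-99,13)
g: flip: (196,-99,13)→(13,99,196)
g: translate: b→-5 (≡99 mod 26), so (13,99,196)→(13,-5,8)
g: flip: (13,-5,8)→(8,5,13)
g: reduced (well bottom): (8,5,13) with a≤c, −a<b≤a
reduced forms (8, 5, 13) vs (8, 5, 13) ⇒ equivalent

yes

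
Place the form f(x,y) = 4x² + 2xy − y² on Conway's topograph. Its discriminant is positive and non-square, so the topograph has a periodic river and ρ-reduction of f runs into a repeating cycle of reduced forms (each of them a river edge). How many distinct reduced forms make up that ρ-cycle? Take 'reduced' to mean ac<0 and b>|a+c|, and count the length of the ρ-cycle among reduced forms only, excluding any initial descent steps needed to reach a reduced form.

D = 20, ⌊√D⌋ = 4
descent: ρ → (-1,4,1)  [lands on river]
river: ρ → (1,4,-1)
ρ-cycle length = 2 (tail of 1 descent step not counted)

2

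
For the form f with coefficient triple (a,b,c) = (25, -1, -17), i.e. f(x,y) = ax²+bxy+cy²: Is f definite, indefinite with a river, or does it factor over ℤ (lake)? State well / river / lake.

D = b²−4ac = (-1)² − 4·25·(-17) = 1701
D > 0 non-square ⇒ indefinite ⇒ periodic river

river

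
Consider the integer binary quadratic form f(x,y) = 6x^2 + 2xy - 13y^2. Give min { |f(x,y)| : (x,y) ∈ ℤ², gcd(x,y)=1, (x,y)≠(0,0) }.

descent: ρ → (-13,-2,6)
descent: ρ → (6,14,-5)  [lands on river]
river: ρ → (-5,16,3)
river: ρ → (3,14,-10)
river: ρ → (-10,6,7)
river: ρ → (7,8,-9)
river: ρ → (-9,10,6)
closes: descent 2, river 6
min |a| on river = 3

3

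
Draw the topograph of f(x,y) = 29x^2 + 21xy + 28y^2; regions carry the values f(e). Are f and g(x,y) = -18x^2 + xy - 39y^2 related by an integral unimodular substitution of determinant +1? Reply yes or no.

D₁ = -2807, D₂ = -2807
f: flip: (29,21,28)→(28,-21,29)
f: reduced (well bottom): (28,-21,29) with a≤c, −a<b≤a
g is negative-definite; reduce −g:
−g: reduced (well bottom): (18,-1,39) with a≤c, −a<b≤a
flip sign back: reduced form of g is (-18,1,-39)
reduced forms (28, -21, 29) vs (-18, 1, -39) ⇒ inequivalent

no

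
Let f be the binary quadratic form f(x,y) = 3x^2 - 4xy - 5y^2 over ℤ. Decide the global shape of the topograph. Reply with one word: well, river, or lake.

D = b²−4ac = (-4)² − 4·3·(-5) = 76
D > 0 non-square ⇒ indefinite ⇒ periodic river

river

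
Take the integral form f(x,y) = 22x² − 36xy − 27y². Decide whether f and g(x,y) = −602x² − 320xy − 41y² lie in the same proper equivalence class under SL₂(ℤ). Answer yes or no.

D₁ = 3672, D₂ = 3672
river cycle of f (length 16): (-27, 36, 22), (22, 52, -11), (-11, 58, 7), (7, 54, -27), (-27, 54, 7), (7, 58, -11), (-11, 52, 22), (22, 36, -27), (-27, 18, 31), (31, 44, -14), … (6 more)
river cycle of g (length 16): (22, 52, -11), (-11, 58, 7), (7, 54, -27), (-27, 54, 7), (7, 58, -11), (-11, 52, 22), (22, 36, -27), (-27, 18, 31), (31, 44, -14), (-14, 40, 37), … (6 more)
cycles coincide ⇒ equivalent

yes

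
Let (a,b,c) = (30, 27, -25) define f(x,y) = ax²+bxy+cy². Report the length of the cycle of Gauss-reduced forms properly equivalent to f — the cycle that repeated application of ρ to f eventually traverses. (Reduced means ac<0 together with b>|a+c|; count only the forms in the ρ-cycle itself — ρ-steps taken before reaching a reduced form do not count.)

D = 3729, ⌊√D⌋ = 61
river: ρ → (-25,23,32)
river: ρ → (32,41,-16)
river: ρ → (-16,55,11)
river: ρ → (11,55,-16)
river: ρ → (-16,41,32)
river: ρ → (32,23,-25)
river: ρ → (-25,27,30)
river: ρ → (30,33,-22)
river: ρ → (-22,55,8)
river: ρ → (8,57,-15)
river: ρ → (-15,33,44)
river: ρ → (44,55,-4)
river: ρ → (-4,57,30)
river: ρ → (30,3,-31)
river: ρ → (-31,59,2)
river: ρ → (2,61,-1)
river: ρ → (-1,61,2)
river: ρ → (2,59,-31)
river: ρ → (-31,3,30)
river: ρ → (30,57,-4)
river: ρ → (-4,55,44)
river: ρ → (44,33,-15)
river: ρ → (-15,57,8)
river: ρ → (8,55,-22)
river: ρ → (-22,33,30)
river: ρ → (30,27,-25)
ρ-cycle length = 26 (tail of 0 descent steps not counted)

26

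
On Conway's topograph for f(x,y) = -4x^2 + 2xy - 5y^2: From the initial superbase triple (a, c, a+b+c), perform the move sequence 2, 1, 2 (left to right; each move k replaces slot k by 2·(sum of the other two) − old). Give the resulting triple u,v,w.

start (-4,-5,-7) = (f(1,0),f(0,1),f(1,1))
replace slot 2: 2·((-4)+(-7)) − (-5) = -17 → (-4,-17,-7)
replace slot 1: 2·((-17)+(-7)) − (-4) = -44 → (-44,-17,-7)
replace slot 2: 2·((-44)+(-7)) − (-17) = -85 → (-44,-85,-7)

-44,-85,-7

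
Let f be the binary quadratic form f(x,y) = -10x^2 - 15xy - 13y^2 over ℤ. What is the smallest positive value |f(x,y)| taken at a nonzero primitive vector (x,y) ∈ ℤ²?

translate: b→-5 (≡15 mod 20), so (10,15,13)→(10,-5,8)
flip: (10,-5,8)→(8,5,10)
reduced (well bottom): (8,5,10) with a≤c, −a<b≤a
well minimum |f| = |-8| = 8 (negative-definite)

8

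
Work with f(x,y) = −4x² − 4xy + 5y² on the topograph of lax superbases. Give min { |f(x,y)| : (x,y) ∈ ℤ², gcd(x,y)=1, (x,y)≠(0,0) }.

descent: ρ → (5,4,-4)  [lands on river]
river: ρ → (-4,4,5)
river: ρ → (5,6,-3)
river: ρ → (-3,6,5)
closes: descent 1, river 4
min |a| on river = 3

3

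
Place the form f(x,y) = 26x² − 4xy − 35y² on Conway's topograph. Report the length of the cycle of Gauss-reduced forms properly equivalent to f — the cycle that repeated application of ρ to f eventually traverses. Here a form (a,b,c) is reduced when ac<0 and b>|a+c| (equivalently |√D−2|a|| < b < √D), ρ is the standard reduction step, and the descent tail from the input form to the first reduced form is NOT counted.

D = 3656, ⌊√D⌋ = 60
descent: ρ → (-35,4,26)
descent: ρ → (26,48,-13)  [lands on river]
river: ρ → (-13,56,10)
river: ρ → (10,44,-43)
river: ρ → (-43,42,11)
river: ρ → (11,46,-35)
river: ρ → (-35,24,22)
river: ρ → (22,20,-37)
river: ρ → (-37,54,5)
river: ρ → (5,56,-26)
river: ρ → (-26,48,13)
river: ρ → (13,56,-10)
river: ρ → (-10,44,43)
river: ρ → (43,42,-11)
river: ρ → (-11,46,35)
river: ρ → (35,24,-22)
river: ρ → (-22,20,37)
river: ρ → (37,54,-5)
river: ρ → (-5,56,26)
ρ-cycle length = 18 (tail of 2 descent steps not counted)

18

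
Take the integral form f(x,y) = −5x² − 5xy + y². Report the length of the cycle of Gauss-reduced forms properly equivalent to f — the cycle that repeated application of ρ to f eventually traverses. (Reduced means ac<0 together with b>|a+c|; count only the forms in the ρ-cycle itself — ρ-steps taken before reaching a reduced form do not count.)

D = 45, ⌊√D⌋ = 6
descent: ρ → (1,5,-5)  [lands on river]
river: ρ → (-5,5,1)
ρ-cycle length = 2 (tail of 1 descent step not counted)

2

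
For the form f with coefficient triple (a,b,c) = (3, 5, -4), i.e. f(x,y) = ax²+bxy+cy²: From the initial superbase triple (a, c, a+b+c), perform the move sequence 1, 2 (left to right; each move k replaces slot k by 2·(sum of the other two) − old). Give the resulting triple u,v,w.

start (3,-4,4) = (f(1,0),f(0,1),f(1,1))
replace slot 1: 2·((-4)+4) − 3 = -3 → (-3,-4,4)
replace slot 2: 2·((-3)+4) − (-4) = 6 → (-3,6,4)

-3,6,4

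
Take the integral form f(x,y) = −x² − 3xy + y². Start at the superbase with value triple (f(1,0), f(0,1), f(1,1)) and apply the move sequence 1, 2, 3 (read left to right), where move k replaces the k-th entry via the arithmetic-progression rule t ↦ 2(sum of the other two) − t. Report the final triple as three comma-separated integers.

start (-1,1,-3) = (f(1,0),f(0,1),f(1,1))
replace slot 1: 2·(1+(-3)) − (-1) = -3 → (-3,1,-3)
replace slot 2: 2·((-3)+(-3)) − 1 = -13 → (-3,-13,-3)
replace slot 3: 2·((-3)+(-13)) − (-3) = -29 → (-3,-13,-29)

-3,-13,-29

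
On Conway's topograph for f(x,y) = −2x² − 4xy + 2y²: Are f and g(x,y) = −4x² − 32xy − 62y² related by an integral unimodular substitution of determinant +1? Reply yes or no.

D₁ = 32, D₂ = 32
river cycle of f (length 2): (2, 4, -2), (-2, 4, 2)
river cycle of g (length 2): (2, 4, -2), (-2, 4, 2)
cycles coincide ⇒ equivalent

yes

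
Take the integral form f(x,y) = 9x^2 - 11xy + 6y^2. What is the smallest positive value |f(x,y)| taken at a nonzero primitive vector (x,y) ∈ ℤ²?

translate: b→7 (≡-11 mod 18), so (9,-11,6)→(9,7,4)
flip: (9,7,4)→(4,-7,9)
translate: b→1 (≡-7 mod 8), so (4,-7,9)→(4,1,6)
reduced (well bottom): (4,1,6) with a≤c, −a<b≤a
well minimum = a = 4

4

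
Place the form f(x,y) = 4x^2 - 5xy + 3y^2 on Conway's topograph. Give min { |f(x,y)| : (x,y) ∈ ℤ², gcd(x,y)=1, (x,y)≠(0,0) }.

translate: b→3 (≡-5 mod 8), so (4,-5,3)→(4,3,2)
flip: (4,3,2)→(2,-3,4)
translate: b→1 (≡-3 mod 4), so (2,-3,4)→(2,1,3)
reduced (well bottom): (2,1,3) with a≤c, −a<b≤a
well minimum = a = 2

2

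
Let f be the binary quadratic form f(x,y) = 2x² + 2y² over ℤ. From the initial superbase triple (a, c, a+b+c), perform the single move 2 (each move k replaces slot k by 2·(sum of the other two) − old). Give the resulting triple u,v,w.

start (2,2,4) = (f(1,0),f(0,1),f(1,1))
replace slot 2: 2·(2+4) − 2 = 10 → (2,10,4)

2,10,4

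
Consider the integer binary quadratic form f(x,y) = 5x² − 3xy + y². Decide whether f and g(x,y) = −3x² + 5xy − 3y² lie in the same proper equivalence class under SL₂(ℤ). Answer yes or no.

D₁ = -11, D₂ = -11
f: flip: (5,-3,1)→(1,3,5)
f: translate: b→1 (≡3 mod 2), so (1,3,5)→(1,1,3)
f: reduced (well bottom): (1,1,3) with a≤c, −a<b≤a
g is negative-definite; reduce −g:
−g: translate: b→1 (≡-5 mod 6), so (3,-5,3)→(3,1,1)
−g: flip: (3,1,1)→(1,-1,3)
−g: translate: b→1 (≡-1 mod 2), so (1,-1,3)→(1,1,3)
−g: reduced (well bottom): (1,1,3) with a≤c, −a<b≤a
flip sign back: reduced form of g is (-1,-1,-3)
reduced forms (1, 1, 3) vs (-1, -1, -3) ⇒ inequivalent

no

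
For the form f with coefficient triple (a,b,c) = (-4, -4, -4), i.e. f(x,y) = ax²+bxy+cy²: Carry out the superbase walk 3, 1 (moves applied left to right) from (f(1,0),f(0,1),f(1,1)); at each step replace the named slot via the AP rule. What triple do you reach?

start (-4,-4,-12) = (f(1,0),f(0,1),f(1,1))
replace slot 3: 2·((-4)+(-4)) − (-12) = -4 → (-4,-4,-4)
replace slot 1: 2·((-4)+(-4)) − (-4) = -12 → (-12,-4,-4)

-12,-4,-4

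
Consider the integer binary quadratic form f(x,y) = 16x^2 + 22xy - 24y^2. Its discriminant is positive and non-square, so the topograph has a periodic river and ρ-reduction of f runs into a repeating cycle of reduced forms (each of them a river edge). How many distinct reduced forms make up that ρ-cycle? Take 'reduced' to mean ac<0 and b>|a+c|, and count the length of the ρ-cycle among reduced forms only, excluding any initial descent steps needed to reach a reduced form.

D = 2020, ⌊√D⌋ = 44
river: ρ → (-24,26,14)
river: ρ → (14,30,-20)
river: ρ → (-20,10,24)
river: ρ → (24,38,-6)
river: ρ → (-6,34,36)
river: ρ → (36,38,-4)
river: ρ → (-4,42,16)
river: ρ → (16,22,-24)
ρ-cycle length = 8 (tail of 0 descent steps not counted)

8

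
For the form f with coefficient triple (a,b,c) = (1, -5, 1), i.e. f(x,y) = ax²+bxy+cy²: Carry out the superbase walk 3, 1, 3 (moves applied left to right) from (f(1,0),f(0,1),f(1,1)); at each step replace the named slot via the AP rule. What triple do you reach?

start (1,1,-3) = (f(1,0),f(0,1),f(1,1))
replace slot 3: 2·(1+1) − (-3) = 7 → (1,1,7)
replace slot 1: 2·(1+7) − 1 = 15 → (15,1,7)
replace slot 3: 2·(15+1) − 7 = 25 → (15,1,25)

15,1,25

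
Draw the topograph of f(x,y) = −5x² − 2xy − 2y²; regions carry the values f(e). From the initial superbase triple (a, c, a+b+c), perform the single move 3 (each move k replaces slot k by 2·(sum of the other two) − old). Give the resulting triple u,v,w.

start (-5,-2,-9) = (f(1,0),f(0,1),f(1,1))
replace slot 3: 2·((-5)+(-2)) − (-9) = -5 → (-5,-2,-5)

-5,-2,-5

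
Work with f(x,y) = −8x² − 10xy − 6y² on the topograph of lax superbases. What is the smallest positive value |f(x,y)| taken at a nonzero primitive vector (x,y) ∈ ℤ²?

translate: b→-6 (≡10 mod 16), so (8,10,6)→(8,-6,4)
flip: (8,-6,4)→(4,6,8)
translate: b→-2 (≡6 mod 8), so (4,6,8)→(4,-2,6)
reduced (well bottom): (4,-2,6) with a≤c, −a<b≤a
well minimum |f| = |-4| = 4 (negative-definite)

4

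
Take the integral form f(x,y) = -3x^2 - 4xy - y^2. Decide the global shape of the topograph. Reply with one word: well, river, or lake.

D = b²−4ac = (-4)² − 4·(-3)·(-1) = 4
D = 2² is a perfect square ⇒ form factors over ℤ ⇒ lakes

lake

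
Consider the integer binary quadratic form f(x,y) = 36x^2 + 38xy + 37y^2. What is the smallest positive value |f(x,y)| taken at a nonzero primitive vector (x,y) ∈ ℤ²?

translate: b→-34 (≡38 mod 72), so (36,38,37)→(36,-34,35)
flip: (36,-34,35)→(35,34,36)
reduced (well bottom): (35,34,36) with a≤c, −a<b≤a
well minimum = a = 35

35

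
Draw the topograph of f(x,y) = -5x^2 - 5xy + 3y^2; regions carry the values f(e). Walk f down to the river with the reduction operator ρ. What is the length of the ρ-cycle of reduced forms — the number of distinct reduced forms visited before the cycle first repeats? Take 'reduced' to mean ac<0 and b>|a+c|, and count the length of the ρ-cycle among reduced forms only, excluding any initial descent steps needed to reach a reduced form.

D = 85, ⌊√D⌋ = 9
descent: ρ → (3,5,-5)  [lands on river]
river: ρ → (-5,5,3)
river: ρ → (3,7,-3)
river: ρ → (-3,5,5)
river: ρ → (5,5,-3)
river: ρ → (-3,7,3)
ρ-cycle length = 6 (tail of 1 descent step not counted)

6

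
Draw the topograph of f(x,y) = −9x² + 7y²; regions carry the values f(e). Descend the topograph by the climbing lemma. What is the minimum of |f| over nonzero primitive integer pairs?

descent: ρ → (7,14,-2)  [lands on river]
river: ρ → (-2,14,7)
closes: descent 1, river 2
min |a| on river = 2

2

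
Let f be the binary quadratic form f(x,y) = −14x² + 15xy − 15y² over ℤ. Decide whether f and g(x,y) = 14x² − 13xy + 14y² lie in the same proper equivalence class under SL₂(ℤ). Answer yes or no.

D₁ = -615, D₂ = -615
f is negative-definite; reduce −f:
−f: translate: b→13 (≡-15 mod 28), so (14,-15,15)→(14,13,14)
−f: reduced (well bottom): (14,13,14) with a≤c, −a<b≤a
flip sign back: reduced form of f is (-14,-13,-14)
g: flip: (14,-13,14)→(14,13,14)
g: reduced (well bottom): (14,13,14) with a≤c, −a<b≤a
reduced forms (-14, -13, -14) vs (14, 13, 14) ⇒ inequivalent

no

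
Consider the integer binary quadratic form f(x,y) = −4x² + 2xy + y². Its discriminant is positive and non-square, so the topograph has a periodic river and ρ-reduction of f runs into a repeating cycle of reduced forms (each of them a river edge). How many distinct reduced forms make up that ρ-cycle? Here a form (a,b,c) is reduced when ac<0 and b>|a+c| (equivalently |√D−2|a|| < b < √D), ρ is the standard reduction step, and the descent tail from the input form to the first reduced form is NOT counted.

D = 20, ⌊√D⌋ = 4
descent: ρ → (1,4,-1)  [lands on river]
river: ρ → (-1,4,1)
ρ-cycle length = 2 (tail of 1 descent step not counted)

2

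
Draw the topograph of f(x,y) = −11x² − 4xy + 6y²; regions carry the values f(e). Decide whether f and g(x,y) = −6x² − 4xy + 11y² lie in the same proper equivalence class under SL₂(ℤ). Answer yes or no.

D₁ = 280, D₂ = 280
river cycle of f (length 6): (6, 16, -1), (-1, 16, 6), (6, 8, -9), (-9, 10, 5), (5, 10, -9), (-9, 8, 6)
river cycle of g (length 6): (-6, 8, 9), (9, 10, -5), (-5, 10, 9), (9, 8, -6), (-6, 16, 1), (1, 16, -6)
cycles differ ⇒ inequivalent

no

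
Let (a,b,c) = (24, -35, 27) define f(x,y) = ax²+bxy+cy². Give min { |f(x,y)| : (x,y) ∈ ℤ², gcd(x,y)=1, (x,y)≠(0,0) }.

translate: b→13 (≡-35 mod 48), so (24,-35,27)→(24,13,16)
flip: (24,13,16)→(16,-13,24)
reduced (well bottom): (16,-13,24) with a≤c, −a<b≤a
well minimum = a = 16

16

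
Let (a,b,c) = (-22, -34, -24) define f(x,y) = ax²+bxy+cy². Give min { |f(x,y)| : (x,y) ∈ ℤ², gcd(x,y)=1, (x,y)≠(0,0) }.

translate: b→-10 (≡34 mod 44), so (22,34,24)→(22,-10,12)
flip: (22,-10,12)→(12,10,22)
reduced (well bottom): (12,10,22) with a≤c, −a<b≤a
well minimum |f| = |-12| = 12 (negative-definite)

12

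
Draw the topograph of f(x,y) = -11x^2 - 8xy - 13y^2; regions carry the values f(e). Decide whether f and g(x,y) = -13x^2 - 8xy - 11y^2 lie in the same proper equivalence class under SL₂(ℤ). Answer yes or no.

D₁ = -508, D₂ = -508
f is negative-definite; reduce −f:
−f: reduced (well bottom): (11,8,13) with a≤c, −a<b≤a
flip sign back: reduced form of f is (-11,-8,-13)
g is negative-definite; reduce −g:
−g: flip: (13,8,11)→(11,-8,13)
−g: reduced (well bottom): (11,-8,13) with a≤c, −a<b≤a
flip sign back: reduced form of g is (-11,8,-13)
reduced forms (-11, -8, -13) vs (-11, 8, -13) ⇒ inequivalent

no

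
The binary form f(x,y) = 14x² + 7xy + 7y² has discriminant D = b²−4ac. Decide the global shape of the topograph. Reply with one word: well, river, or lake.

D = b²−4ac = 7² − 4·14·7 = -343
D < 0 ⇒ definite ⇒ every region one sign ⇒ single well

well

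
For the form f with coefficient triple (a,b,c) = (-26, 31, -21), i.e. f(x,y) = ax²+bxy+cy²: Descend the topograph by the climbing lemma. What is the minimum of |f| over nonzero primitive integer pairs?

translate: b→21 (≡-31 mod 52), so (26,-31,21)→(26,21,16)
flip: (26,21,16)→(16,-21,26)
translate: b→11 (≡-21 mod 32), so (16,-21,26)→(16,11,21)
reduced (well bottom): (16,11,21) with a≤c, −a<b≤a
well minimum |f| = |-16| = 16 (negative-definite)

16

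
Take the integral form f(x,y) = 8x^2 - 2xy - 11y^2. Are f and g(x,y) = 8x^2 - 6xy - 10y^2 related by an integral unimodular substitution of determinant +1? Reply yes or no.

D₁ = 356, D₂ = 356
river cycle of f (length 10): (8, 14, -5), (-5, 16, 5), (5, 14, -8), (-8, 18, 1), (1, 18, -8), (-8, 14, 5), (5, 16, -5), (-5, 14, 8), (8, 18, -1), (-1, 18, 8)
river cycle of g (length 14): (-10, 6, 8), (8, 10, -8), (-8, 6, 10), (10, 14, -4), (-4, 18, 2), (2, 18, -4), (-4, 14, 10), (10, 6, -8), (-8, 10, 8), (8, 6, -10), … (4 more)
cycles differ ⇒ inequivalent

no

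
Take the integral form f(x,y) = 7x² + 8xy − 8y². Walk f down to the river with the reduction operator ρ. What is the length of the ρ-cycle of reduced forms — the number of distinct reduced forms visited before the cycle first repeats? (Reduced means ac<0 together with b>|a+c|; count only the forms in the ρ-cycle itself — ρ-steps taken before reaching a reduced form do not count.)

D = 288, ⌊√D⌋ = 16
river: ρ → (-8,8,7)
river: ρ → (7,6,-9)
river: ρ → (-9,12,4)
river: ρ → (4,12,-9)
river: ρ → (-9,6,7)
river: ρ → (7,8,-8)
ρ-cycle length = 6 (tail of 0 descent steps not counted)

6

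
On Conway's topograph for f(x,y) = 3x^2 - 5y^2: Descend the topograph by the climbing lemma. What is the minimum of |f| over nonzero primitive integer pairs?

descent: ρ → (-5,0,3)
descent: ρ → (3,6,-2)  [lands on river]
river: ρ → (-2,6,3)
closes: descent 2, river 2
min |a| on river = 2

2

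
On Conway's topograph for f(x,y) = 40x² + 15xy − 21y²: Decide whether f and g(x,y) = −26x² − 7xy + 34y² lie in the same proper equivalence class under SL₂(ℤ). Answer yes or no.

D₁ = 3585, D₂ = 3585
river cycle of f (length 8): (-21, 27, 34), (34, 41, -14), (-14, 43, 31), (31, 19, -26), (-26, 33, 24), (24, 15, -35), (-35, 55, 4), (4, 57, -21)
river cycle of g (length 4): (-26, 45, 15), (15, 45, -26), (-26, 59, 1), (1, 59, -26)
cycles differ ⇒ inequivalent

no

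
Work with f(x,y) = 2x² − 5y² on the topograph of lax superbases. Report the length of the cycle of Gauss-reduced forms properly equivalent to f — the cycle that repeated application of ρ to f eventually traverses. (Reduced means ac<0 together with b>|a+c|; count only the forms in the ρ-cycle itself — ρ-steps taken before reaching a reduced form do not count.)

D = 40, ⌊√D⌋ = 6
descent: ρ → (-5,0,2)
descent: ρ → (2,4,-3)  [lands on river]
river: ρ → (-3,2,3)
river: ρ → (3,4,-2)
river: ρ → (-2,4,3)
river: ρ → (3,2,-3)
river: ρ → (-3,4,2)
ρ-cycle length = 6 (tail of 2 descent steps not counted)

6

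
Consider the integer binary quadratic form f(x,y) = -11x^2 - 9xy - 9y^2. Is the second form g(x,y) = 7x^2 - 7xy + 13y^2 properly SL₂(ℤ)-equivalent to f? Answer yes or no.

D₁ = -315, D₂ = -315
f is negative-definite; reduce −f:
−f: flip: (11,9,9)→(9,-9,11)
−f: translate: b→9 (≡-9 mod 18), so (9,-9,11)→(9,9,11)
−f: reduced (well bottom): (9,9,11) with a≤c, −a<b≤a
flip sign back: reduced form of f is (-9,-9,-11)
g: translate: b→7 (≡-7 mod 14), so (7,-7,13)→(7,7,13)
g: reduced (well bottom): (7,7,13) with a≤c, −a<b≤a
reduced forms (-9, -9, -11) vs (7, 7, 13) ⇒ inequivalent

no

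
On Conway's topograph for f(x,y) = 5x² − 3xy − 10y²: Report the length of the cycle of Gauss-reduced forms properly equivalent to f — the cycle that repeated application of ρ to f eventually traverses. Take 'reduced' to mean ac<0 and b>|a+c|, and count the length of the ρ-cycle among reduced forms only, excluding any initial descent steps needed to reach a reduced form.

D = 209, ⌊√D⌋ = 14
descent: ρ → (-10,3,5)
descent: ρ → (5,7,-8)  [lands on river]
river: ρ → (-8,9,4)
river: ρ → (4,7,-10)
river: ρ → (-10,13,1)
river: ρ → (1,13,-10)
river: ρ → (-10,7,4)
river: ρ → (4,9,-8)
river: ρ → (-8,7,5)
river: ρ → (5,13,-2)
river: ρ → (-2,11,11)
river: ρ → (11,11,-2)
river: ρ → (-2,13,5)
ρ-cycle length = 12 (tail of 2 descent steps not counted)

12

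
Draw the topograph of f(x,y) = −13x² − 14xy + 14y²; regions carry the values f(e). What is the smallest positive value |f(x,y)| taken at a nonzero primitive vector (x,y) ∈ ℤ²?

descent: ρ → (14,14,-13)  [lands on river]
river: ρ → (-13,12,15)
river: ρ → (15,18,-10)
river: ρ → (-10,22,11)
river: ρ → (11,22,-10)
river: ρ → (-10,18,15)
river: ρ → (15,12,-13)
river: ρ → (-13,14,14)
closes: descent 1, river 8
min |a| on river = 10

10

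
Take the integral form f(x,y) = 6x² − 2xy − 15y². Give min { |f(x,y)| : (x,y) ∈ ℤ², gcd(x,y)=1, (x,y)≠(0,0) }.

descent: ρ → (-15,2,6)
descent: ρ → (6,10,-11)  [lands on river]
river: ρ → (-11,12,5)
river: ρ → (5,18,-2)
river: ρ → (-2,18,5)
river: ρ → (5,12,-11)
river: ρ → (-11,10,6)
river: ρ → (6,14,-7)
river: ρ → (-7,14,6)
closes: descent 2, river 8
min |a| on river = 2

2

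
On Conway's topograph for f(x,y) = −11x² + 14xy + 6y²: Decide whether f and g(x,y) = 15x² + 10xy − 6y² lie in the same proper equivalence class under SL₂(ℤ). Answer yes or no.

D₁ = 460, D₂ = 460
river cycle of f (length 10): (6, 10, -15), (-15, 20, 1), (1, 20, -15), (-15, 10, 6), (6, 14, -11), (-11, 8, 9), (9, 10, -10), (-10, 10, 9), (9, 8, -11), (-11, 14, 6)
river cycle of g (length 10): (-6, 14, 11), (11, 8, -9), (-9, 10, 10), (10, 10, -9), (-9, 8, 11), (11, 14, -6), (-6, 10, 15), (15, 20, -1), (-1, 20, 15), (15, 10, -6)
cycles differ ⇒ inequivalent

no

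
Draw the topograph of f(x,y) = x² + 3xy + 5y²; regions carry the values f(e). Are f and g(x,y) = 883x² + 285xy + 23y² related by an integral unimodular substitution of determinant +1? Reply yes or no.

D₁ = -11, D₂ = -11
f: translate: b→1 (≡3 mod 2), so (1,3,5)→(1,1,3)
f: reduced (well bottom): (1,1,3) with a≤c, −a<b≤a
g: flip: (883,285,23)→(23,-285,883)
g: translate: b→-9 (≡-285 mod 46), so (23,-285,883)→(23,-9,1)
g: flip: (23,-9,1)→(1,9,23)
g: translate: b→1 (≡9 mod 2), so (1,9,23)→(1,1,3)
g: reduced (well bottom): (1,1,3) with a≤c, −a<b≤a
reduced forms (1, 1, 3) vs (1, 1, 3) ⇒ equivalent

yes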